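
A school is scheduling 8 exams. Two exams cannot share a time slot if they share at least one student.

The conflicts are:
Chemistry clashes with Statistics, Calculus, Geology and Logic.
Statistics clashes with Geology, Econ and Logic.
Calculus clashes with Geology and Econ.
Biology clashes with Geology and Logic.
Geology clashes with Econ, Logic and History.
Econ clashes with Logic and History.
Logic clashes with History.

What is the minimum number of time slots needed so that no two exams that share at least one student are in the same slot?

Chemistry, Statistics, Geology, Logic all conflict with each other, so at least 4 time slots are needed.
Using 4 time slots: Chemistry=3, Statistics=4, Calculus=2, Biology=3, Geology=1, Econ=3, Logic=2, History=4. Each listed conflict is separated.

4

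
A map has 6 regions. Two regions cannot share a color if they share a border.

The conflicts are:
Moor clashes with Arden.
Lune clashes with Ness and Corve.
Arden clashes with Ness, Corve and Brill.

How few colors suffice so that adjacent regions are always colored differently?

2

Lune and Corve conflict, so at least 2 colors are needed.
One proper 2-coloring: Moor=2, Lune=1, Arden=1, Ness=2, Corve=2, Brill=2. No two conflicting regions share a color.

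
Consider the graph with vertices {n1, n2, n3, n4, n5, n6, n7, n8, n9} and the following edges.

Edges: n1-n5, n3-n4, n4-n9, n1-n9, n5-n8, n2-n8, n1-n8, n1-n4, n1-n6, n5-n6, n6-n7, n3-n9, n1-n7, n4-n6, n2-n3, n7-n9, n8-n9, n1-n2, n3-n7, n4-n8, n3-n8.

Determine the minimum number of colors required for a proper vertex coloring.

4

n3, n4, n8, n9 are pairwise adjacent (a clique of size 4), so at least 4 colors are needed.
One proper 4-coloring: n1=1, n2=3, n3=1, n4=3, n5=3, n6=4, n7=2, n8=2, n9=4. Each edge has distinct colors on its endpoints.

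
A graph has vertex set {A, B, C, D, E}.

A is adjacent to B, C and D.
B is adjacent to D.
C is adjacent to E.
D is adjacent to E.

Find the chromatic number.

A, B, D are mutually adjacent, so at least 3 colors are needed.
3 colors suffice: color 1 → {A, E}; color 2 → {C, D}; color 3 → {B}. Each edge has distinct colors on its endpoints.

3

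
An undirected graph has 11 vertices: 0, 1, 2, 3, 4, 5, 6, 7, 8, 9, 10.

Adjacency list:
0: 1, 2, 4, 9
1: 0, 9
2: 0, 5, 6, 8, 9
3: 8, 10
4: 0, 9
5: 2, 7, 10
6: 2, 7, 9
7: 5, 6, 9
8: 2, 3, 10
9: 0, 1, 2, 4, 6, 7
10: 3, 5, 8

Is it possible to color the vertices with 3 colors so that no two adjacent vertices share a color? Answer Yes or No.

Yes

The chromatic number is 3. 3, 8, 10 are mutually adjacent, so at least 3 colors are needed.
One proper 3-coloring: 0=c, 1=b, 2=b, 3=c, 4=b, 5=a, 6=c, 7=b, 8=a, 9=a, 10=b.
That is already a proper 3-coloring.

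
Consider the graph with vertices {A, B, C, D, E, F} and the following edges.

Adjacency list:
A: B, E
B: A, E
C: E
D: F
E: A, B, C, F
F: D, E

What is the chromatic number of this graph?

A, B, E are pairwise adjacent, so at least 3 colors are needed.
One proper 3-coloring: A=green, B=blue, C=blue, D=red, E=red, F=blue. Every edge joins two different colors.

3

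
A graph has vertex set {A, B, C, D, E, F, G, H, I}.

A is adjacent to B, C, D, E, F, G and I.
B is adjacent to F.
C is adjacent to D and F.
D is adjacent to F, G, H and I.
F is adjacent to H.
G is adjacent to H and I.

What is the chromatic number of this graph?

A, C, D, F form a clique, so at least 4 colors are needed.
4 colors suffice: color 1 → {A, H}; color 2 → {B, D, E}; color 3 → {F, G}; color 4 → {C, I}. Each edge has distinct colors on its endpoints.

4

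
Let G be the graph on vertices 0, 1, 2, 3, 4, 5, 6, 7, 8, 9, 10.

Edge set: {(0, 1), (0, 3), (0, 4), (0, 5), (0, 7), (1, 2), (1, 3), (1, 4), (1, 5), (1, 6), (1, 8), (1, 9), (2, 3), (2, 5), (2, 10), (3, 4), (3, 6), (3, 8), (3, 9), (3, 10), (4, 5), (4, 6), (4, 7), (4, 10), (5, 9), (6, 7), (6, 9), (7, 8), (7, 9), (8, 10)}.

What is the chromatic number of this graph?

4

0, 1, 3, 4 are pairwise adjacent (a clique of size 4), so at least 4 colors are needed.
4 colors suffice: color a → {3, 5, 7}; color b → {1, 10}; color c → {2, 4, 8, 9}; color d → {0, 6}. Each edge has distinct colors on its endpoints.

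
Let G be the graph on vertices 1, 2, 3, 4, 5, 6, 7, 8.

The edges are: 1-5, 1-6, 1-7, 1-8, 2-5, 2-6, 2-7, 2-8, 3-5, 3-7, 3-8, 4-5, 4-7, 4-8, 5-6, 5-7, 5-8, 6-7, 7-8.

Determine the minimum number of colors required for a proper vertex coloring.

3, 5, 7, 8 are mutually adjacent (a clique of size 4), so at least 4 colors are needed.
A valid assignment using 4 colors: 1=yellow, 2=yellow, 3=yellow, 4=yellow, 5=red, 6=green, 7=blue, 8=green. No two adjacent vertices share a color.

4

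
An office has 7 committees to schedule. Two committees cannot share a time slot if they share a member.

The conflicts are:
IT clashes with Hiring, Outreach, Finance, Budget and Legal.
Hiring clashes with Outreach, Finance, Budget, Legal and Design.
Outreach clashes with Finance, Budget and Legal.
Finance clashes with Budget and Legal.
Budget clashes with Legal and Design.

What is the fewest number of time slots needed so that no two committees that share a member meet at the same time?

IT, Hiring, Outreach, Finance, Budget, Legal are mutually in conflict, so at least 6 time slots are needed.
6 time slots suffice: time slot 1 → {Budget}; time slot 2 → {Hiring}; time slot 3 → {Legal, Design}; time slot 4 → {Finance}; time slot 5 → {Outreach}; time slot 6 → {IT}. Every pair that conflicts lands in different time slots.

6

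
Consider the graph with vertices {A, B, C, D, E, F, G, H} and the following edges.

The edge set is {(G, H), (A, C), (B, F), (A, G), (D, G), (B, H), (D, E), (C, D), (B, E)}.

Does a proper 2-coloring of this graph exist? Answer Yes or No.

No

The cycle E-D-G-H-B-E has odd length 5, so it cannot be 2-colored; at least 3 colors are needed.
So 2 colors are not enough.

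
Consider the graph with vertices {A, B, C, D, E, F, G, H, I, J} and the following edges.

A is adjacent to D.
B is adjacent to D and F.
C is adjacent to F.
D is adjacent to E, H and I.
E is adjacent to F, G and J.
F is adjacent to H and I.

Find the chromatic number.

2

B and D are adjacent, so at least 2 colors are needed.
2 colors suffice: color 1 → {D, F, G, J}; color 2 → {A, B, C, E, H, I}. No two adjacent vertices share a color.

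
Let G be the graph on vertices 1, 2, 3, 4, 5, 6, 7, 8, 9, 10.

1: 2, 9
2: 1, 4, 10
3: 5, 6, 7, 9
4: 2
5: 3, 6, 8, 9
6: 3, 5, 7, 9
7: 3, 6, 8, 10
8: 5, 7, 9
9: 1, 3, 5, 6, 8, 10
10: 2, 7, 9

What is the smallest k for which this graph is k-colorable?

3, 5, 6, 9 form a clique, so at least 4 colors are needed.
A valid assignment using 4 colors: 1=blue, 2=red, 3=yellow, 4=blue, 5=blue, 6=green, 7=red, 8=green, 9=red, 10=blue. Each edge has distinct colors on its endpoints.

4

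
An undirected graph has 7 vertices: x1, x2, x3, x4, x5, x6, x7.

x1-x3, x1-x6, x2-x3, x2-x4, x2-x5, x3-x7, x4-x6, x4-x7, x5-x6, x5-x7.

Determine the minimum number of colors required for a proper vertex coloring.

The cycle x3-x7-x5-x6-x1-x3 has odd length 5, so it cannot be 2-colored; at least 3 colors are needed.
3 colors suffice: x1=green, x2=blue, x3=red, x4=red, x5=red, x6=blue, x7=blue. Every edge joins two different colors.

3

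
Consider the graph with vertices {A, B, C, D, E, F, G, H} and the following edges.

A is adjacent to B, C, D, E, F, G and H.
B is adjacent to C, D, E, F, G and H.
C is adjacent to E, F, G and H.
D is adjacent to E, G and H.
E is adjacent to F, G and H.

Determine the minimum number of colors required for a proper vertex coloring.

A, B, D, E, G form a clique, so at least 5 colors are needed.
5 colors suffice: A=1, B=2, C=4, D=4, E=3, F=5, G=5, H=5. Each edge has distinct colors on its endpoints.

5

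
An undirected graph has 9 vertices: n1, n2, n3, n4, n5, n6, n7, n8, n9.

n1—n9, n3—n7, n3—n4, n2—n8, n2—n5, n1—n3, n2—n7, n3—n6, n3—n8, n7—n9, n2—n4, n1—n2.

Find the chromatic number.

2

n1 and n2 are adjacent, so at least 2 colors are needed.
2 colors suffice: color 1 → {n2, n3, n9}; color 2 → {n1, n4, n5, n6, n7, n8}. No two adjacent vertices share a color.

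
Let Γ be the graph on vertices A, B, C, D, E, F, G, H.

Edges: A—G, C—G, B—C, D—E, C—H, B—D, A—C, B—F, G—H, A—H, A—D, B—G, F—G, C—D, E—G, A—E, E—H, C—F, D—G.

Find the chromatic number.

B, C, F, G are mutually adjacent (a clique of size 4), so at least 4 colors are needed.
4 colors suffice: A=green, B=green, C=blue, D=yellow, E=blue, F=yellow, G=red, H=yellow. Every edge joins two different colors.

4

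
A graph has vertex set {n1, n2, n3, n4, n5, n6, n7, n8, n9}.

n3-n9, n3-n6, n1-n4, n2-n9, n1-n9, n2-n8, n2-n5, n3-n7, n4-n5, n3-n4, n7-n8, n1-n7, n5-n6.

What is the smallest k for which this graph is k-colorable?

The cycle n5-n2-n9-n3-n6-n5 has odd length 5, so it cannot be 2-colored; at least 3 colors are needed.
3 colors suffice: color R → {n1, n2, n3}; color B → {n4, n6, n7, n9}; color G → {n5, n8}. Every edge joins two different colors.

3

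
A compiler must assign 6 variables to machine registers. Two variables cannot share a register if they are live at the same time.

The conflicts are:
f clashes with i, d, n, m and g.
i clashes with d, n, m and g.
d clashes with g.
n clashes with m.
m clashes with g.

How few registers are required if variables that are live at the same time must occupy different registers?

f, i, n, m all conflict with each other, so at least 4 registers are needed.
4 registers suffice: register 1 → {i}; register 2 → {f}; register 3 → {n, g}; register 4 → {d, m}. Every pair that conflicts lands in different registers.

4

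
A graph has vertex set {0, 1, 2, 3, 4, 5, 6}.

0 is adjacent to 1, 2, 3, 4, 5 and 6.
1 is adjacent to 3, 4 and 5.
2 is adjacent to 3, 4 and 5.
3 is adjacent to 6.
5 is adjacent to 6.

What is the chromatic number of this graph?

3

0, 2, 5 are mutually adjacent, so at least 3 colors are needed.
A valid assignment using 3 colors: 0=a, 1=c, 2=c, 3=b, 4=b, 5=b, 6=c. Every edge joins two different colors.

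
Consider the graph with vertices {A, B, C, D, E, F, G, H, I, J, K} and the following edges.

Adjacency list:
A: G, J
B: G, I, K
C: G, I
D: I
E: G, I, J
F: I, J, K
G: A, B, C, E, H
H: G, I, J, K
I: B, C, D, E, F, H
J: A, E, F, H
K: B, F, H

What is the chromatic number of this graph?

2

H and K are adjacent, so at least 2 colors are needed.
A valid assignment using 2 colors: A=blue, B=blue, C=blue, D=blue, E=blue, F=blue, G=red, H=blue, I=red, J=red, K=red. Each edge has distinct colors on its endpoints.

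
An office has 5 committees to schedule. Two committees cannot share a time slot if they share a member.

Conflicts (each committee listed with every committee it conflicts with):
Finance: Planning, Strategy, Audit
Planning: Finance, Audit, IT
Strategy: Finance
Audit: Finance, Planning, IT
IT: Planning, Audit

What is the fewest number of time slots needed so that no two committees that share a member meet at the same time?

Planning, Audit, IT all conflict with each other, so at least 3 time slots are needed.
3 time slots suffice: time slot 1 → {Planning, Strategy}; time slot 2 → {Finance, IT}; time slot 3 → {Audit}. Every pair that conflicts lands in different time slots.

3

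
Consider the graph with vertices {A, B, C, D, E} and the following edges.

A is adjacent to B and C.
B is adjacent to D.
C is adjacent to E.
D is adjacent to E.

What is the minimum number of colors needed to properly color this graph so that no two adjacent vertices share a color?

The cycle A-B-D-E-C-A has odd length 5, so it cannot be 2-colored; at least 3 colors are needed.
3 colors suffice: color 1 → {A, D}; color 2 → {B, C}; color 3 → {E}. No two adjacent vertices share a color.

3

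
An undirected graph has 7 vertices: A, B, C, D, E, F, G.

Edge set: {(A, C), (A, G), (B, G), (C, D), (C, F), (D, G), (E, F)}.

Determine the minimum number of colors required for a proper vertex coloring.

2

C and D are adjacent, so at least 2 colors are needed.
2 colors suffice: A=2, B=2, C=1, D=2, E=1, F=2, G=1. Each edge has distinct colors on its endpoints.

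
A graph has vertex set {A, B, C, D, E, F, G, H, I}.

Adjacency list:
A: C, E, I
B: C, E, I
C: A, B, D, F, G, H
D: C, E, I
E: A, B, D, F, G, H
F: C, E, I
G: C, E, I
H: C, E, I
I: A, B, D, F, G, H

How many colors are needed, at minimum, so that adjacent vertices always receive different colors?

2

A and C are adjacent, so at least 2 colors are needed.
2 colors suffice: color 1 → {C, E, I}; color 2 → {A, B, D, F, G, H}. No two adjacent vertices share a color.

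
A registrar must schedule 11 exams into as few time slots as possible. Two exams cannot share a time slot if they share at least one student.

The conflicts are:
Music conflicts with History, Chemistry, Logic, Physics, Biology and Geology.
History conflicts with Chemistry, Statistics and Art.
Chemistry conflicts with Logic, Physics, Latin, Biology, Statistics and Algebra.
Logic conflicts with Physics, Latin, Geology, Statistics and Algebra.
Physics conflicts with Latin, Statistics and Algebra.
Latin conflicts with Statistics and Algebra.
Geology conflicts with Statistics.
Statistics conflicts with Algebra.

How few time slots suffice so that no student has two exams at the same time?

Chemistry, Logic, Physics, Latin, Statistics, Algebra are mutually in conflict, so at least 6 time slots are needed.
6 time slots suffice: time slot 1 → {Chemistry, Geology, Art}; time slot 2 → {Music, Statistics}; time slot 3 → {History, Logic, Biology}; time slot 4 → {Physics}; time slot 5 → {Algebra}; time slot 6 → {Latin}. No two conflicting exams share a time slot.

6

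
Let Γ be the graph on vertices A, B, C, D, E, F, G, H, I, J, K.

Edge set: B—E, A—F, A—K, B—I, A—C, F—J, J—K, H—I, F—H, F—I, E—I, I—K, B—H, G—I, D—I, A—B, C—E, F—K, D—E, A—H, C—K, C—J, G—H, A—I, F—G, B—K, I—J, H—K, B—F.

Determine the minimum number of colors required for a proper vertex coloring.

6

A, B, F, H, I, K are mutually adjacent (a clique of size 6), so at least 6 colors are needed.
6 colors suffice: color 1 → {C, I}; color 2 → {E, G, K}; color 3 → {D, F}; color 4 → {A, J}; color 5 → {H}; color 6 → {B}. No two adjacent vertices share a color.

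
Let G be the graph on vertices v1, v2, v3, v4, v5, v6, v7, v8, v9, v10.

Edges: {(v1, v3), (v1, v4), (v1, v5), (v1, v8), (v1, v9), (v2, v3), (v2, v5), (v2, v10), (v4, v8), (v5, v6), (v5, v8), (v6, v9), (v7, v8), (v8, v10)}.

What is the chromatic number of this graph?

3

v1, v5, v8 form a triangle, so at least 3 colors are needed.
3 colors suffice: v1=2, v2=1, v3=3, v4=3, v5=3, v6=1, v7=2, v8=1, v9=3, v10=2. Every edge joins two different colors.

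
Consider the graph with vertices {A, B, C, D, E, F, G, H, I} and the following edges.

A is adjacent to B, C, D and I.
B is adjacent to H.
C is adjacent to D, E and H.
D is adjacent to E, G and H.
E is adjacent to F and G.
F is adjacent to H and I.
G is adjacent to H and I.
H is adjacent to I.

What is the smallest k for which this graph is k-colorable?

3

F, H, I form a triangle, so at least 3 colors are needed.
A valid assignment using 3 colors: A=1, B=2, C=3, D=2, E=1, F=3, G=3, H=1, I=2. Every edge joins two different colors.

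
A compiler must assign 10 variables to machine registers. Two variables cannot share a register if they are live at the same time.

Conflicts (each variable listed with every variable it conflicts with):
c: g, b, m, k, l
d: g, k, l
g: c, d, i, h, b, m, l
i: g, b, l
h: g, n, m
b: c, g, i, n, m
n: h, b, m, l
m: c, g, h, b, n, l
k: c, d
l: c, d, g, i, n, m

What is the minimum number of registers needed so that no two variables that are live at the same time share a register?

c, g, b, m are mutually in conflict, so at least 4 registers are needed.
Using 4 registers: c=4, d=2, g=1, i=2, h=3, b=3, n=1, m=2, k=1, l=3. No two conflicting variables share a register.

4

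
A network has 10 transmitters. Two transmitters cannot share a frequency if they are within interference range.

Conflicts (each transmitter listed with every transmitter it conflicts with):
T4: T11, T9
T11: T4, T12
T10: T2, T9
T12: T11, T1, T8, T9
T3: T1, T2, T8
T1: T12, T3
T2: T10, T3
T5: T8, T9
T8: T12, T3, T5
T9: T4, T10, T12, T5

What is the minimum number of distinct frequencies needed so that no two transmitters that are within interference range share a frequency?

2

T4 and T11 conflict, so at least 2 frequencies are needed.
2 frequencies suffice: frequency 1 → {T11, T1, T2, T8, T9}; frequency 2 → {T4, T10, T12, T3, T5}. No two conflicting transmitters share a frequency.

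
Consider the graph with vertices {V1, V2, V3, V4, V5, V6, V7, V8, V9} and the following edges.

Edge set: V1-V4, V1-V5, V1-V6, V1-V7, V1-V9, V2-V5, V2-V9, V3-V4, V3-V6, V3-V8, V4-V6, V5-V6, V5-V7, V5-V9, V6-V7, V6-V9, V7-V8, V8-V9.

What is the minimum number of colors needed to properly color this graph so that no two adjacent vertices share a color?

V1, V5, V6, V7 are mutually adjacent (a clique of size 4), so at least 4 colors are needed.
A valid assignment using 4 colors: V1=2, V2=1, V3=2, V4=3, V5=3, V6=1, V7=4, V8=1, V9=4. Every edge joins two different colors.

4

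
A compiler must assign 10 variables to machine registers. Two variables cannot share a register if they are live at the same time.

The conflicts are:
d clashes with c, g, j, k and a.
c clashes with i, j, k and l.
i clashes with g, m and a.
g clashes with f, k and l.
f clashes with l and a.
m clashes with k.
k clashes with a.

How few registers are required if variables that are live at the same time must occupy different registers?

3

g, f, l pairwise conflict, so at least 3 registers are needed.
3 registers suffice: register 1 → {c, g, m, a}; register 2 → {i, f, j, k}; register 3 → {d, l}. No two conflicting variables share a register.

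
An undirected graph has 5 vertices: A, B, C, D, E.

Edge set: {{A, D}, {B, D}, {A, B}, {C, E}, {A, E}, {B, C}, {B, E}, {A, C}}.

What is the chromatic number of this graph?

A, B, C, E are mutually adjacent (a clique of size 4), so at least 4 colors are needed.
4 colors suffice: A=1, B=2, C=4, D=3, E=3. Each edge has distinct colors on its endpoints.

4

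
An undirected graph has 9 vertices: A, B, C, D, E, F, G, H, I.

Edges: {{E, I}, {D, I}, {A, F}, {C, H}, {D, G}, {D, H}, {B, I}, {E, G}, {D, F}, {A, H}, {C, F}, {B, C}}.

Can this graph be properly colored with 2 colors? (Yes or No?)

The cycle C-B-I-D-F-C has odd length 5, so it cannot be 2-colored; at least 3 colors are needed.
So 2 colors are not enough.

No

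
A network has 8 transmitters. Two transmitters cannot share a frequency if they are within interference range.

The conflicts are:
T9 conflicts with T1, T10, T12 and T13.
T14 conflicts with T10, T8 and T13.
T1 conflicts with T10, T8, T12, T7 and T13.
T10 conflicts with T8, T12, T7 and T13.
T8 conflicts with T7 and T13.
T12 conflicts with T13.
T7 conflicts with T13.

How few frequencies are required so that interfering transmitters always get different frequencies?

T9, T1, T10, T12, T13 pairwise conflict, so at least 5 frequencies are needed.
5 frequencies suffice: T9=4, T14=3, T1=3, T10=2, T8=4, T12=5, T7=5, T13=1. Every pair that conflicts lands in different frequencies.

5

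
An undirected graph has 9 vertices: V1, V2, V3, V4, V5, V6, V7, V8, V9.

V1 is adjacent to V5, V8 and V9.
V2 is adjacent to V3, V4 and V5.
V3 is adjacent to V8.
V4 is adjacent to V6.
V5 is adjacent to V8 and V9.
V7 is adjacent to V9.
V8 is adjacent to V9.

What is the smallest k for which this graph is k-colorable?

V1, V5, V8, V9 are mutually adjacent (a clique of size 4), so at least 4 colors are needed.
4 colors suffice: V1=4, V2=2, V3=1, V4=1, V5=1, V6=2, V7=1, V8=2, V9=3. Every edge joins two different colors.

4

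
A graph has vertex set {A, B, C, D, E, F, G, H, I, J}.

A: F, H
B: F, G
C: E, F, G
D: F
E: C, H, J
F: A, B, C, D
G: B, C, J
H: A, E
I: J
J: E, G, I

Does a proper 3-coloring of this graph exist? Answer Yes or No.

The chromatic number is 3. The cycle E-C-F-A-H-E has odd length 5, so it cannot be 2-colored; at least 3 colors are needed.
A valid assignment using 3 colors: A=2, B=2, C=2, D=2, E=1, F=1, G=1, H=3, I=1, J=2.
That is already a proper 3-coloring.

Yes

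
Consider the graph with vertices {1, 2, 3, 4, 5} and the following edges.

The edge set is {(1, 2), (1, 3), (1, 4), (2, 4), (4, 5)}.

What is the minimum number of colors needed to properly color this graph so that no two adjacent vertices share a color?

3

1, 2, 4 are pairwise adjacent, so at least 3 colors are needed.
3 colors suffice: color a → {3, 4}; color b → {1, 5}; color c → {2}. Each edge has distinct colors on its endpoints.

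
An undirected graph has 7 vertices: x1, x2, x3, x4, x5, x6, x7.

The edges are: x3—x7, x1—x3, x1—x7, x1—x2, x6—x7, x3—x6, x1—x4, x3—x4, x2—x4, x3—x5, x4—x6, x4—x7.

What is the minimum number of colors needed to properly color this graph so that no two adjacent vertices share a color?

4

x1, x3, x4, x7 are mutually adjacent (a clique of size 4), so at least 4 colors are needed.
4 colors suffice: color 1 → {x2, x3}; color 2 → {x4, x5}; color 3 → {x1, x6}; color 4 → {x7}. No two adjacent vertices share a color.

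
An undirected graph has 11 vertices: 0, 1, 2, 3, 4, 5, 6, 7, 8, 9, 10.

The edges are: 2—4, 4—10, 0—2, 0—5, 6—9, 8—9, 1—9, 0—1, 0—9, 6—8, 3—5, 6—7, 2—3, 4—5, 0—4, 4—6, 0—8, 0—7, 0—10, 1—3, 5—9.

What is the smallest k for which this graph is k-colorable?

0, 4, 10 form a triangle, so at least 3 colors are needed.
3 colors suffice: 0=a, 1=c, 2=c, 3=a, 4=b, 5=c, 6=a, 7=b, 8=c, 9=b, 10=c. Each edge has distinct colors on its endpoints.

3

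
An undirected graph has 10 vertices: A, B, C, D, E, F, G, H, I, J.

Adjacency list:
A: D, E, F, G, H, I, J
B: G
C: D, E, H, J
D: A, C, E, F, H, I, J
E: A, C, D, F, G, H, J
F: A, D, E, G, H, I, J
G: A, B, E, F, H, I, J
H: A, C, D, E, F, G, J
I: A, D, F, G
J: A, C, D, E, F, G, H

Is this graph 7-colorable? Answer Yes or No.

The chromatic number is 6. A, D, E, F, H, J are mutually adjacent (a clique of size 6), so at least 6 colors are needed.
6 colors suffice: color 1 → {A, B, C}; color 2 → {E, I}; color 3 → {J}; color 4 → {D, G}; color 5 → {F}; color 6 → {H}.
Since 7 ≥ 6, a proper 7-coloring certainly exists.

Yes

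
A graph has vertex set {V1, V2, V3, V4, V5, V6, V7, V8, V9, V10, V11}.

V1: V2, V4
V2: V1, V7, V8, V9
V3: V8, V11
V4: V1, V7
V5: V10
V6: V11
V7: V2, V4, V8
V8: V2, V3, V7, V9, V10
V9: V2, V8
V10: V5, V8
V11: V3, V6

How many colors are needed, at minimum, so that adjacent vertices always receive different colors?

V2, V8, V9 are mutually adjacent, so at least 3 colors are needed.
One proper 3-coloring: V1=R, V2=B, V3=B, V4=B, V5=R, V6=B, V7=G, V8=R, V9=G, V10=B, V11=R. Every edge joins two different colors.

3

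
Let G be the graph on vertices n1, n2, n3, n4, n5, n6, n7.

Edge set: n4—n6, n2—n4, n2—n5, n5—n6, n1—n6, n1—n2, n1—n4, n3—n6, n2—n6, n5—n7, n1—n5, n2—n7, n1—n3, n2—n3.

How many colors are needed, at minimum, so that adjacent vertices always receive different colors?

n1, n2, n4, n6 form a clique, so at least 4 colors are needed.
A valid assignment using 4 colors: n1=2, n2=1, n3=4, n4=4, n5=4, n6=3, n7=2. Each edge has distinct colors on its endpoints.

4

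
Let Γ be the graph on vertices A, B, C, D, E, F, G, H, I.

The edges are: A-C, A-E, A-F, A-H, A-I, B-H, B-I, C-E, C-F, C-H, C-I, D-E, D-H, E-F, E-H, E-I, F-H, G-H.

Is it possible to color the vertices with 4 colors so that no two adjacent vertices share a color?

A, C, E, F, H form a clique, so at least 5 colors are needed.
So 4 colors are not enough.

No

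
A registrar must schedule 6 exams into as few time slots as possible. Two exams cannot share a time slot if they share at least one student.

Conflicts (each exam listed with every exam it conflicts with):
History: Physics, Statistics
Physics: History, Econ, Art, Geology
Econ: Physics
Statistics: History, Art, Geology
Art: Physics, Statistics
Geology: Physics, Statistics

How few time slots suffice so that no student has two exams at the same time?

2

Physics and Econ conflict, so at least 2 time slots are needed.
Using 2 time slots: History=2, Physics=1, Econ=2, Statistics=1, Art=2, Geology=2. No two conflicting exams share a time slot.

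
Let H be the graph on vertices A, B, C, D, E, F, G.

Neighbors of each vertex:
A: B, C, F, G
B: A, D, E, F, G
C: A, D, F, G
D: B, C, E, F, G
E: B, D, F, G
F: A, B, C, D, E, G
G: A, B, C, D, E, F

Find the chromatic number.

B, D, E, F, G form a clique, so at least 5 colors are needed.
5 colors suffice: color 1 → {G}; color 2 → {F}; color 3 → {B, C}; color 4 → {A, D}; color 5 → {E}. Every edge joins two different colors.

5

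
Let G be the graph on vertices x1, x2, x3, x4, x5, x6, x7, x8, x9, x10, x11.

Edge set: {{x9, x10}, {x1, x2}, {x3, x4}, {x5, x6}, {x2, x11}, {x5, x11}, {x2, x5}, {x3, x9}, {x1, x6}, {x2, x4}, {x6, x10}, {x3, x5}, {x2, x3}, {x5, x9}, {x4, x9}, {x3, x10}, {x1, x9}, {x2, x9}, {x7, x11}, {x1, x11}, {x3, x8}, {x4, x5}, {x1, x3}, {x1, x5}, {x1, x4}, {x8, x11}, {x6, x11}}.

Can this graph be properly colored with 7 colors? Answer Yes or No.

Yes

The chromatic number is 6. x1, x2, x3, x4, x5, x9 are mutually adjacent (a clique of size 6), so at least 6 colors are needed.
6 colors suffice: x1=2, x2=5, x3=1, x4=6, x5=3, x6=4, x7=2, x8=2, x9=4, x10=2, x11=1.
Since 7 ≥ 6, a proper 7-coloring certainly exists.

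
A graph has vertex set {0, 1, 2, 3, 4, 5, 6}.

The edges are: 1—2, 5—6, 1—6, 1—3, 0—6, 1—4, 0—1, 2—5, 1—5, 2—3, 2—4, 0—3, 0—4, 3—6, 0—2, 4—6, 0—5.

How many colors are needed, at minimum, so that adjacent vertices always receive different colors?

4

0, 1, 5, 6 are pairwise adjacent (a clique of size 4), so at least 4 colors are needed.
One proper 4-coloring: 0=blue, 1=red, 2=green, 3=yellow, 4=yellow, 5=yellow, 6=green. Each edge has distinct colors on its endpoints.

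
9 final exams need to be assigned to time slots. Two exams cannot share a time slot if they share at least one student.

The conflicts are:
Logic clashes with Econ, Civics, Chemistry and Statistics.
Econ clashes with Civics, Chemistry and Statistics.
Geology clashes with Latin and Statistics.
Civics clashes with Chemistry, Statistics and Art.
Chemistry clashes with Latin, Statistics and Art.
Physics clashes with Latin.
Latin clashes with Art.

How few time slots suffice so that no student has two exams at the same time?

Logic, Econ, Civics, Chemistry, Statistics pairwise conflict, so at least 5 time slots are needed.
Using 5 time slots: Logic=5, Econ=4, Geology=1, Civics=2, Chemistry=1, Physics=1, Latin=2, Statistics=3, Art=3. No two conflicting exams share a time slot.

5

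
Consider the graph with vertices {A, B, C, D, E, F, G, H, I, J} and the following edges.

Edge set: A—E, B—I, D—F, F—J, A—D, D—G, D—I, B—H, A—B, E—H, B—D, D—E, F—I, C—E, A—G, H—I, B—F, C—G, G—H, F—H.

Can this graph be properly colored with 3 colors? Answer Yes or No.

B, F, H, I are mutually adjacent (a clique of size 4), so at least 4 colors are needed.
So 3 colors are not enough.

No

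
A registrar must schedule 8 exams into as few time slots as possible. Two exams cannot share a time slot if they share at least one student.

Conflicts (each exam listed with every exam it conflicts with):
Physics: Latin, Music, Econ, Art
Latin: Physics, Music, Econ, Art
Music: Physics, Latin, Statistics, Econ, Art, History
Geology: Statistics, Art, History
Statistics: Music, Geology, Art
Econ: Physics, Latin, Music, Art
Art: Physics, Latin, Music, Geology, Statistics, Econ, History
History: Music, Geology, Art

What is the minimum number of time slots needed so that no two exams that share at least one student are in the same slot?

5

Physics, Latin, Music, Econ, Art all conflict with each other, so at least 5 time slots are needed.
5 time slots suffice: time slot 1 → {Art}; time slot 2 → {Music, Geology}; time slot 3 → {Physics, Statistics, History}; time slot 4 → {Econ}; time slot 5 → {Latin}. Each listed conflict is separated.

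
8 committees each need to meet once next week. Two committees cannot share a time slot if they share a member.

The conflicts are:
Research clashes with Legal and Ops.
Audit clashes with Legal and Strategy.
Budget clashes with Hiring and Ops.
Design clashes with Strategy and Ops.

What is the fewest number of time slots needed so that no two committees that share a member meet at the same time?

2

Audit and Strategy conflict, so at least 2 time slots are needed.
A valid assignment using 2 time slots: Research=2, Audit=2, Budget=2, Design=2, Legal=1, Strategy=1, Hiring=1, Ops=1. Each listed conflict is separated.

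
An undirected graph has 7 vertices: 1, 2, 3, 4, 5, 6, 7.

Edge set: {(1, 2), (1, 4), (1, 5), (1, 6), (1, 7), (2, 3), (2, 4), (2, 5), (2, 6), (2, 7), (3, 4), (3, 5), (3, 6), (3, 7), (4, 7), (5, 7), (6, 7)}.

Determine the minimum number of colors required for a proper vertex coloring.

1, 2, 5, 7 form a clique, so at least 4 colors are needed.
One proper 4-coloring: 1=c, 2=a, 3=c, 4=d, 5=d, 6=d, 7=b. Every edge joins two different colors.

4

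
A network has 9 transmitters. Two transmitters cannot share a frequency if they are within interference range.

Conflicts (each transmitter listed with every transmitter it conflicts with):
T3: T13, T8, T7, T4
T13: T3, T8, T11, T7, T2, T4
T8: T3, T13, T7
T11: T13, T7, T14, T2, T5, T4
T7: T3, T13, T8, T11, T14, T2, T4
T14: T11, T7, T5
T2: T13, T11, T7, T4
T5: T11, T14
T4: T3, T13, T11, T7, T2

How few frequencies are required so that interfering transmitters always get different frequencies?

T13, T11, T7, T2, T4 all conflict with each other, so at least 5 frequencies are needed.
5 frequencies suffice: frequency 1 → {T7, T5}; frequency 2 → {T3, T11}; frequency 3 → {T13, T14}; frequency 4 → {T8, T4}; frequency 5 → {T2}. Every pair that conflicts lands in different frequencies.

5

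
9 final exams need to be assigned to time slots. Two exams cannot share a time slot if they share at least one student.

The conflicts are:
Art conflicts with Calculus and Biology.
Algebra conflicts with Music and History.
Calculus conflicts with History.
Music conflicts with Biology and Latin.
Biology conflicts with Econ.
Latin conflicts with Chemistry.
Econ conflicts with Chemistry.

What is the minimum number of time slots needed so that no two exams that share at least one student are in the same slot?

The cycle Econ-Biology-Music-Latin-Chemistry-Econ has odd length 5, so it cannot be 2-colored; at least 3 time slots are needed.
Using 3 time slots: Art=3, Algebra=2, Calculus=1, Music=1, Biology=2, Latin=2, History=3, Econ=3, Chemistry=1. No two conflicting exams share a time slot.

3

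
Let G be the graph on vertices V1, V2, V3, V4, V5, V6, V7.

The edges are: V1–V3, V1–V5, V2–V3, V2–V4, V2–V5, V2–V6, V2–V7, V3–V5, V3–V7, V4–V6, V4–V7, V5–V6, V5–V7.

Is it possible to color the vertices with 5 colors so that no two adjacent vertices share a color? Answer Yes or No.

Yes

The chromatic number is 4. V2, V3, V5, V7 are pairwise adjacent (a clique of size 4), so at least 4 colors are needed.
4 colors suffice: color 1 → {V4, V5}; color 2 → {V1, V2}; color 3 → {V6, V7}; color 4 → {V3}.
Since 5 ≥ 4, a proper 5-coloring certainly exists.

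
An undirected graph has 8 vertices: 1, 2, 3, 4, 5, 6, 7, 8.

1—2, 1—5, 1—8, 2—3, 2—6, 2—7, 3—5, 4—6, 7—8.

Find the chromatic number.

2

1 and 5 are adjacent, so at least 2 colors are needed.
2 colors suffice: color a → {2, 4, 5, 8}; color b → {1, 3, 6, 7}. Every edge joins two different colors.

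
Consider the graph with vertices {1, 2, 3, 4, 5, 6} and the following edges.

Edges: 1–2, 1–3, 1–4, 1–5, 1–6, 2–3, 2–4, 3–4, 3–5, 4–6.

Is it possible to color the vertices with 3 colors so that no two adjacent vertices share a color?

1, 2, 3, 4 are mutually adjacent (a clique of size 4), so at least 4 colors are needed.
So 3 colors are not enough.

No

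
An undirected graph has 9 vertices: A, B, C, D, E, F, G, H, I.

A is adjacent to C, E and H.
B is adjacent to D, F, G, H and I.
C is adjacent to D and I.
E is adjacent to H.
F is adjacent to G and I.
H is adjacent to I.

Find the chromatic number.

3

B, F, I are mutually adjacent, so at least 3 colors are needed.
3 colors suffice: color 1 → {B, C, E}; color 2 → {A, D, G, I}; color 3 → {F, H}. No two adjacent vertices share a color.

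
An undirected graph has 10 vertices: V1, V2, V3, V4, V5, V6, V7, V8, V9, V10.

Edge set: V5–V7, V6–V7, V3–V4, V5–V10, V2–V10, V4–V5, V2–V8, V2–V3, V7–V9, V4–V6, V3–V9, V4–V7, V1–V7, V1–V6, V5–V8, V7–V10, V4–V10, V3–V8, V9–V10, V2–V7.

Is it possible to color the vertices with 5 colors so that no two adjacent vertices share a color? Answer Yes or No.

Yes

The chromatic number is 4. V4, V5, V7, V10 are mutually adjacent (a clique of size 4), so at least 4 colors are needed.
A valid assignment using 4 colors: V1=G, V2=G, V3=R, V4=G, V5=Y, V6=B, V7=R, V8=B, V9=G, V10=B.
Since 5 ≥ 4, a proper 5-coloring certainly exists.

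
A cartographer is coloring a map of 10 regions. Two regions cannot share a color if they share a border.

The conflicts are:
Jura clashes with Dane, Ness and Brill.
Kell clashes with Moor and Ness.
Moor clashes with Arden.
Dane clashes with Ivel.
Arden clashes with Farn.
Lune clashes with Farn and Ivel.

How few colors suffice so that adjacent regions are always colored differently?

3

The cycle Moor-Kell-Ness-Jura-Dane-Ivel-Lune-Farn-Arden-Moor has odd length 9, so it cannot be 2-colored; at least 3 colors are needed.
3 colors suffice: color 1 → {Jura, Moor, Farn, Ivel}; color 2 → {Dane, Ness, Arden, Lune, Brill}; color 3 → {Kell}. Every pair that conflicts lands in different colors.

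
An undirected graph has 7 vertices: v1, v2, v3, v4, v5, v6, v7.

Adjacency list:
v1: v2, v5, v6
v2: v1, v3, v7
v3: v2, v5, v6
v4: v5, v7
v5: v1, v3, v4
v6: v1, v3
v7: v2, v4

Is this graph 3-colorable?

The chromatic number is 3. The cycle v3-v2-v7-v4-v5-v3 has odd length 5, so it cannot be 2-colored; at least 3 colors are needed.
3 colors suffice: v1=2, v2=1, v3=2, v4=3, v5=1, v6=1, v7=2.
That is already a proper 3-coloring.

Yes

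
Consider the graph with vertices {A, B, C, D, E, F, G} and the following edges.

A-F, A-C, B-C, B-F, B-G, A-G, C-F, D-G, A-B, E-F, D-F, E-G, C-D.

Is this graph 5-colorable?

The chromatic number is 4. A, B, C, F are pairwise adjacent (a clique of size 4), so at least 4 colors are needed.
4 colors suffice: A=4, B=3, C=2, D=3, E=2, F=1, G=1.
Since 5 ≥ 4, a proper 5-coloring certainly exists.

Yes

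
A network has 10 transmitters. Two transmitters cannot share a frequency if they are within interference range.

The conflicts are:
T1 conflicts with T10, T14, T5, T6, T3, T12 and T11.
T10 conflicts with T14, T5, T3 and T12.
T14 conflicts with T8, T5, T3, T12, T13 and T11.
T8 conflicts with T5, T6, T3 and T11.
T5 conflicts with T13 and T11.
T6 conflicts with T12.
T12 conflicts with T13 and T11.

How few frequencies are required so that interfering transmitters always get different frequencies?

4

T1, T14, T5, T11 all conflict with each other, so at least 4 frequencies are needed.
4 frequencies suffice: T1=2, T10=4, T14=1, T8=2, T5=3, T6=1, T3=3, T12=3, T13=2, T11=4. No two conflicting transmitters share a frequency.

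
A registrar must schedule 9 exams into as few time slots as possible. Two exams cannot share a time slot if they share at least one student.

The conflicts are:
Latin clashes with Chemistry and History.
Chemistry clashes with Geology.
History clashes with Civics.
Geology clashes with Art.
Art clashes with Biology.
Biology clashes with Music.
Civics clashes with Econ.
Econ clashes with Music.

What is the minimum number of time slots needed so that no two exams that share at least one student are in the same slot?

3

The cycle Art-Biology-Music-Econ-Civics-History-Latin-Chemistry-Geology-Art has odd length 9, so it cannot be 2-colored; at least 3 time slots are needed.
A valid assignment using 3 time slots: Latin=3, Chemistry=1, History=2, Geology=2, Art=1, Biology=2, Civics=1, Econ=2, Music=1. Every pair that conflicts lands in different time slots.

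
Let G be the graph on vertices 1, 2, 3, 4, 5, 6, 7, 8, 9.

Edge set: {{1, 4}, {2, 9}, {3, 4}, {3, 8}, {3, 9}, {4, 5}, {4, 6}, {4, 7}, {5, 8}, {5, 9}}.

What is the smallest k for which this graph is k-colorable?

1 and 4 are adjacent, so at least 2 colors are needed.
A valid assignment using 2 colors: 1=b, 2=b, 3=b, 4=a, 5=b, 6=b, 7=b, 8=a, 9=a. Every edge joins two different colors.

2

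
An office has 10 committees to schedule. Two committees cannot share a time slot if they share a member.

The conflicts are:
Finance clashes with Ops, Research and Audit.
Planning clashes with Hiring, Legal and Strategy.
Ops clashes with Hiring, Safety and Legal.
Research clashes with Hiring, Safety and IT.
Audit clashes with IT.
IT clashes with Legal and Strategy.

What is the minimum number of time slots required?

3

The cycle IT-Legal-Ops-Safety-Research-IT has odd length 5, so it cannot be 2-colored; at least 3 time slots are needed.
3 time slots suffice: time slot 1 → {Planning, Ops, IT}; time slot 2 → {Research, Audit, Legal, Strategy}; time slot 3 → {Finance, Hiring, Safety}. Each listed conflict is separated.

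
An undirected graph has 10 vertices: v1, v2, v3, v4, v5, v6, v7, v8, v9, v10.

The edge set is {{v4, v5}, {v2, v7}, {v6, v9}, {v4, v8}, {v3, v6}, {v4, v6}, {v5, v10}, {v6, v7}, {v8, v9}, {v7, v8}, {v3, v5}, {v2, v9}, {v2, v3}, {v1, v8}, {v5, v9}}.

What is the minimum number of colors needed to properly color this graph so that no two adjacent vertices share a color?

2

v1 and v8 are adjacent, so at least 2 colors are needed.
A valid assignment using 2 colors: v1=1, v2=2, v3=1, v4=1, v5=2, v6=2, v7=1, v8=2, v9=1, v10=1. Each edge has distinct colors on its endpoints.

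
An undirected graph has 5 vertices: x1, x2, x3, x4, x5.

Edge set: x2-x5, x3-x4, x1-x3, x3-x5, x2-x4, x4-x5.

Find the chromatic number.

3

x3, x4, x5 form a triangle, so at least 3 colors are needed.
3 colors suffice: x1=2, x2=1, x3=1, x4=2, x5=3. Each edge has distinct colors on its endpoints.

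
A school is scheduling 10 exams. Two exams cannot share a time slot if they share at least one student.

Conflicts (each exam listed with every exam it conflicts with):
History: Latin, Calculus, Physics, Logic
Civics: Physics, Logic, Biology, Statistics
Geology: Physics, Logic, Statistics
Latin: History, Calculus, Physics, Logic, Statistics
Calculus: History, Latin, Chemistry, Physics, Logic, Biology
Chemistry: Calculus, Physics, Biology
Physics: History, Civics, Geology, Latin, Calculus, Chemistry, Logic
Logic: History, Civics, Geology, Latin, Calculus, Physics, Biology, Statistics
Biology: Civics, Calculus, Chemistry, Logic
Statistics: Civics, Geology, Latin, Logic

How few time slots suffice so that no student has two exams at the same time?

History, Latin, Calculus, Physics, Logic all conflict with each other, so at least 5 time slots are needed.
5 time slots suffice: History=5, Civics=3, Geology=3, Latin=4, Calculus=3, Chemistry=1, Physics=2, Logic=1, Biology=2, Statistics=2. Each listed conflict is separated.

5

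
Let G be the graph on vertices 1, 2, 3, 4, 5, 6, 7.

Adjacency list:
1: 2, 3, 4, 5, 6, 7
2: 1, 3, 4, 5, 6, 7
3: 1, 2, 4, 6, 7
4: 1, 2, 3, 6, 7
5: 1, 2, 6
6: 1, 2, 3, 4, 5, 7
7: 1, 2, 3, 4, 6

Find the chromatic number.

1, 2, 3, 4, 6, 7 are mutually adjacent (a clique of size 6), so at least 6 colors are needed.
6 colors suffice: color a → {6}; color b → {2}; color c → {1}; color d → {3, 5}; color e → {7}; color f → {4}. Every edge joins two different colors.

6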